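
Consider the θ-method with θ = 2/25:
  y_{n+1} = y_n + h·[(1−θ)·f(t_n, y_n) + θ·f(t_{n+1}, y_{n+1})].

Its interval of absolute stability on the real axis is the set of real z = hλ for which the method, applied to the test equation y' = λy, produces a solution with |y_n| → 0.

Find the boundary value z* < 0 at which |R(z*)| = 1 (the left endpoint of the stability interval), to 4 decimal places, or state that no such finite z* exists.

On y'=λy, z=hλ:
  y_{n+1} = y_n + z·[23/25·y_n + 2/25·y_{n+1}] ⇒ (1 − 2/25z)y_{n+1} = (1 + 23/25z)y_n
  Hence R(z) = (1 + 23/25z)/(1 − 2/25z).

Need |R(x)|<1, x<0.
x=-0.94: |R|=0.1257
R=−1: 1+23/25x = −1+2/25x ⇒ -21/25x=2 ⇒ x=2/(-21/25)=-2.3810
Confirm numerically:
  x=-2.227: |R|=0.89024 <1
  x=-2.035: |R|=0.75009 <1
  x=-1.103: |R|=0.01356 <1
  x=-2.941: |R|=1.38084 >1
  x=-2.745: |R|=1.25074 >1
  x=-2.473: |R|=1.06455 >1
So |R|<1 on (-2.3810, 0).

z* = -2.3810.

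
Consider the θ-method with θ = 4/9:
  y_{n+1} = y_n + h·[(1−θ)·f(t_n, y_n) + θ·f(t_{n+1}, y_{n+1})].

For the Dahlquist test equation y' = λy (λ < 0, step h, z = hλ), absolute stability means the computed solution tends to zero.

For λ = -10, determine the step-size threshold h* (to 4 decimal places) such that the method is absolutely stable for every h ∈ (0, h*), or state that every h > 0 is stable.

(-18.0000,0); λ=-10 ⇒ h* = (18)/10 = 1.8000.

Test eqn y'=λy, z=hλ:
  y_{n+1} = y_n + z·[5/9·y_n + 4/9·y_{n+1}] ⇒ (1 − 4/9z)y_{n+1} = (1 + 5/9z)y_n
  so R(z) = (1 + 5/9z)/(1 − 4/9z).

Need |R(x)|<1, x<0.
x=-1.64: |R|=0.0514
R=−1: 1+5/9x = −1+4/9x ⇒ -1/9x=2 ⇒ x=2/(-1/9)=-18.0000
Confirm numerically:
  x=-17.098: |R|=0.98835 <1
  x=-16.313: |R|=0.97728 <1
  x=-14.812: |R|=0.95329 <1
  x=-11.633: |R|=0.88535 <1
  x=-18.155: |R|=1.00190 >1
  x=-18.057: |R|=1.00070 >1
Interval (-18.0000, 0).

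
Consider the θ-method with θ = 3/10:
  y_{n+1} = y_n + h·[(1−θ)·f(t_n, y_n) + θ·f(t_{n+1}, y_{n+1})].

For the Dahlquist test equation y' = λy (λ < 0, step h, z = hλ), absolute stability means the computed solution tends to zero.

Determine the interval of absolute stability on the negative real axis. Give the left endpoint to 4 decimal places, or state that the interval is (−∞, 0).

z∈(-5.0000,0).

On y'=λy, z=hλ:
  y_{n+1} = y_n + z·[7/10·y_n + 3/10·y_{n+1}] ⇒ (1 − 3/10z)y_{n+1} = (1 + 7/10z)y_n
  so R(z) = (1 + 7/10z)/(1 − 3/10z).

Solve |R(x)|<1 on ℝ⁻.
x=-0.8: |R|=0.3548
R=−1: 1+7/10x = −1+3/10x ⇒ -2/5x=2 ⇒ x=2/(-2/5)=-5.0000
Confirm numerically:
  x=-4.767: |R|=0.96165 <1
  x=-4.212: |R|=0.86075 <1
  x=-3.581: |R|=0.72637 <1
  x=-2.377: |R|=0.38754 <1
  x=-5.533: |R|=1.08015 >1
  x=-5.214: |R|=1.03338 >1
  x=-5.208: |R|=1.03247 >1
Stable set (-5.0000, 0).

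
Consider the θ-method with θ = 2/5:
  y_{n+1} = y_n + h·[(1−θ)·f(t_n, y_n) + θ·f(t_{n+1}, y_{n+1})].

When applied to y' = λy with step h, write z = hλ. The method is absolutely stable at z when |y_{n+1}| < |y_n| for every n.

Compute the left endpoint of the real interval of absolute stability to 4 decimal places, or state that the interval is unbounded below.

left endpoint -10.0000.

On y'=λy, z=hλ:
  y_{n+1} = y_n + z·[3/5·y_n + 2/5·y_{n+1}] ⇒ (1 − 2/5z)y_{n+1} = (1 + 3/5z)y_n
  R(z) = (1 + 3/5z)/(1 − 2/5z).

Need |R(x)|<1, x<0.
x=-0.4: |R|=0.6552
R=−1: 1+3/5x = −1+2/5x ⇒ -1/5x=2 ⇒ x=2/(-1/5)=-10.0000
Confirm numerically:
  x=-9.102: |R|=0.96130 <1
  x=-8.937: |R|=0.95353 <1
  x=-8.697: |R|=0.94181 <1
  x=-5.264: |R|=0.69500 <1
  x=-10.560: |R|=1.02144 >1
  x=-10.552: |R|=1.02115 >1
  x=-10.334: |R|=1.01301 >1
So |R|<1 on (-10.0000, 0).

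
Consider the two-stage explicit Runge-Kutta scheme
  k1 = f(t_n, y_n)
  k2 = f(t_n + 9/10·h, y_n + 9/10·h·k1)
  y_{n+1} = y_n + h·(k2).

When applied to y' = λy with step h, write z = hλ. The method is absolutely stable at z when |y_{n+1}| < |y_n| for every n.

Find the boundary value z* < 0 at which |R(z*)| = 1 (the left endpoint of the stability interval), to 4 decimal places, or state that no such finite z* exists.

z* = -1.1111.

Set f=λy, z=hλ:
  k1=λy_n ⇒ h·k1=z·y_n;  k2=λ(1+9/10z)y_n ⇒ h·k2=z(1+9/10z)y_n
  y_{n+1}/y_n = 1 + z(1+9/10z) = 1 + z + 9/10z²
  so R(z) = 1 + z + 9/10z².

Need |R(x)|<1, x<0.
x=-1.32: |R|=1.2482
R=1: x+9/10x²=0 ⇒ x=−10/9=-1.1111; min R=1−1/(4·9/10)=0.7222>−1
Confirm numerically:
  x=-1.018: |R|=0.91469 <1
  x=-0.965: |R|=0.87310 <1
  x=-0.794: |R|=0.77339 <1
  x=-0.684: |R|=0.73707 <1
  x=-1.680: |R|=1.86016 >1
  x=-1.588: |R|=1.68157 >1
So |R|<1 on (-1.1111, 0).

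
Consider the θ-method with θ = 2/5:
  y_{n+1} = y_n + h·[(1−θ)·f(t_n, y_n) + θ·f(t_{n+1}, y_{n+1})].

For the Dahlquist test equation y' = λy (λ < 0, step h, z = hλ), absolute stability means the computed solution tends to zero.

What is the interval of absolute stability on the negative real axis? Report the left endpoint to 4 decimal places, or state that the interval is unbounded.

(-10.0000, 0).

With y'=λy (z=hλ):
  y_{n+1} = y_n + z·[3/5·y_n + 2/5·y_{n+1}] ⇒ (1 − 2/5z)y_{n+1} = (1 + 3/5z)y_n
  so R(z) = (1 + 3/5z)/(1 − 2/5z).

Solve |R(x)|<1 on ℝ⁻.
x=-0.61: |R|=0.5096
R=−1: 1+3/5x = −1+2/5x ⇒ -1/5x=2 ⇒ x=2/(-1/5)=-10.0000
Confirm numerically:
  x=-9.609: |R|=0.98385 <1
  x=-5.916: |R|=0.75737 <1
  x=-4.435: |R|=0.59877 <1
  x=-10.188: |R|=1.00741 >1
  x=-10.163: |R|=1.00644 >1
  x=-10.071: |R|=1.00282 >1
So |R|<1 on (-10.0000, 0).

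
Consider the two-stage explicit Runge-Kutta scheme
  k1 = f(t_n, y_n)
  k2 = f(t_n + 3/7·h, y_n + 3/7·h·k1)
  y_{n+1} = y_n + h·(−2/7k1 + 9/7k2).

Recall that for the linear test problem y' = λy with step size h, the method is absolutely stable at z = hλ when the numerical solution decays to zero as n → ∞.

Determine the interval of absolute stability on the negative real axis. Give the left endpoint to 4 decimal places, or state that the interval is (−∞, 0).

On y'=λy, z=hλ:
  k1=λy_n ⇒ h·k1=z·y_n;  k2=λ(1+3/7z)y_n ⇒ h·k2=z(1+3/7z)y_n
  y_{n+1}/y_n = 1 − 2/7z + 9/7z(1+3/7z) = 1 + z + 27/49z²
  Hence R(z) = 1 + z + 27/49z².

Need |R(x)|<1, x<0.
x=-1.08: |R|=0.5627
R=1: x+27/49x²=0 ⇒ x=−49/27=-1.8148; min R=1−1/(4·27/49)=0.5463>−1
Confirm numerically:
  x=-1.257: |R|=0.61364 <1
  x=-0.962: |R|=0.54794 <1
  x=-0.904: |R|=0.54630 <1
  x=-2.385: |R|=1.74933 >1
  x=-2.135: |R|=1.37667 >1
Stable set (-1.8148, 0).

(-1.8148, 0).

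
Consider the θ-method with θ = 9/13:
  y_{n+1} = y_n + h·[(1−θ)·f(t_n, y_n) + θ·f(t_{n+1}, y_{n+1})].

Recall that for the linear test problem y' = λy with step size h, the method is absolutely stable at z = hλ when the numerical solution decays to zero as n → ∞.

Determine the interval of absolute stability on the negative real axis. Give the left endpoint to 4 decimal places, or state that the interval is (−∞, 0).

unbounded; (−∞, 0).

Set f=λy, z=hλ:
  y_{n+1} = y_n + z·[4/13·y_n + 9/13·y_{n+1}] ⇒ (1 − 9/13z)y_{n+1} = (1 + 4/13z)y_n
  R(z) = (1 + 4/13z)/(1 − 9/13z).

Solve |R(x)|<1 on ℝ⁻.
x=-1.52: |R|=0.2594
x=-2: |R|=0.1613
x=-10: |R|=0.2621
x=-100: |R|=0.4239
θ=9/13≥1/2 ⇒ |1+4/13x|<|1−9/13x| ∀x<0 ⇒ stable on all of ℝ⁻.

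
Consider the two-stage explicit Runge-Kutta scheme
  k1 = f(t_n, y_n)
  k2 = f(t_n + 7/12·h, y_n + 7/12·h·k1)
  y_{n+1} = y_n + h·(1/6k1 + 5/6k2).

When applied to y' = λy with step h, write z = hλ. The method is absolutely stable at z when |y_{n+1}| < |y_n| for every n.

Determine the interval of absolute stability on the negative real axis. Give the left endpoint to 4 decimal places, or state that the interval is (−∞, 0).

z∈(-2.0571,0).

Test eqn y'=λy, z=hλ:
  k1=λy_n ⇒ h·k1=z·y_n;  k2=λ(1+7/12z)y_n ⇒ h·k2=z(1+7/12z)y_n
  y_{n+1}/y_n = 1 + 1/6z + 5/6z(1+7/12z) = 1 + z + 35/72z²
  so R(z) = 1 + z + 35/72z².

Boundary: |R(x)|=1, x<0.
x=-0.68: |R|=0.5448
R=1: x+35/72x²=0 ⇒ x=−72/35=-2.0571; min R=1−1/(4·35/72)=0.4857>−1
Confirm numerically:
  x=-1.402: |R|=0.55350 <1
  x=-1.049: |R|=0.48592 <1
  x=-0.952: |R|=0.48856 <1
  x=-0.827: |R|=0.50547 <1
  x=-2.577: |R|=1.65123 >1
  x=-2.237: |R|=1.19558 >1
Stable set (-2.0571, 0).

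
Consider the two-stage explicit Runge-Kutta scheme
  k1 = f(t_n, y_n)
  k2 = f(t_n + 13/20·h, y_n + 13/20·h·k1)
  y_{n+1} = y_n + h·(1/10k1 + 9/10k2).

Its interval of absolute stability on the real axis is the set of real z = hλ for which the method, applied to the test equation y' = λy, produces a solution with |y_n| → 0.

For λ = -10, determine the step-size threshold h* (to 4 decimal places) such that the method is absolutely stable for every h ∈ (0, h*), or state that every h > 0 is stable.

(-1.7094,0); λ=-10 ⇒ h* = (200/117)/10 = 0.1709.

With y'=λy (z=hλ):
  k1=λy_n ⇒ h·k1=z·y_n;  k2=λ(1+13/20z)y_n ⇒ h·k2=z(1+13/20z)y_n
  y_{n+1}/y_n = 1 + 1/10z + 9/10z(1+13/20z) = 1 + z + 117/200z²
  R(z) = 1 + z + 117/200z².

Need |R(x)|<1, x<0.
x=-1.36: |R|=0.7220
R=1: x+117/200x²=0 ⇒ x=−200/117=-1.7094; min R=1−1/(4·117/200)=0.5726>−1
Confirm numerically:
  x=-1.467: |R|=0.79197 <1
  x=-1.460: |R|=0.78699 <1
  x=-1.183: |R|=0.63570 <1
  x=-1.001: |R|=0.58517 <1
  x=-2.037: |R|=1.39038 >1
  x=-1.826: |R|=1.12455 >1
So |R|<1 on (-1.7094, 0).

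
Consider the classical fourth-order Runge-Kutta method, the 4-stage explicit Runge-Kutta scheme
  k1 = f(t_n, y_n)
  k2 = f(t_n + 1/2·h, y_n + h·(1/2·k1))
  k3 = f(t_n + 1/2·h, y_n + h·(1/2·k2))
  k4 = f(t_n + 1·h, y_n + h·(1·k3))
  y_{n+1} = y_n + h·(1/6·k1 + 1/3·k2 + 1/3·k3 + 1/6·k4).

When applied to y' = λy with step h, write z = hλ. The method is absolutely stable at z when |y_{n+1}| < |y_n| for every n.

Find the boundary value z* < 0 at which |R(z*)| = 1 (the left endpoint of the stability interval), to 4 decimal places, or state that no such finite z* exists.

On y'=λy, z=hλ:
  order 4, 4-stage ⇒ R(z)=1+z+z^2/2+z^3/6+z^4/24
  (e.g. R(-0.64)=0.52810, |R|=0.52810)

Find x<0 with |R(x)|<1.
x=-0.64: |R|=0.5281
|R(-1.09)|=0.3470 |R(-1.05)|=0.3590 |R(-0.96)|=0.3887
Bisect:
  x_lo=-3.5251 |R|=2.8211  x_hi=-0.3758 |R|=0.6868
  mid=-1.95041 |R|=0.31801 →hi
  mid=-2.73773 |R|=0.93063 →hi
  mid=-3.13139 |R|=1.66013 →lo
  mid=-2.93456 |R|=1.24938 →lo
  mid=-2.83615 |R|=1.07941 →lo
  mid=-2.78694 |R|=1.00248 →lo
  mid=-2.76233 |R|=0.96593 →hi
  mid=-2.77464 |R|=0.98405 →hi
  ...
  [-2.78540,-2.78521] ⇒ x*=-2.7853
So |R|<1 on (-2.7853, 0).

left endpoint -2.7853.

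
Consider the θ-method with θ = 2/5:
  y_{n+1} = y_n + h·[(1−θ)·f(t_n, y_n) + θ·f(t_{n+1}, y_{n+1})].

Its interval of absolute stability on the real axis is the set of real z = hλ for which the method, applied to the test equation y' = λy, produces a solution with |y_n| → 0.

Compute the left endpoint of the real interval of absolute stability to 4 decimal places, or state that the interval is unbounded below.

Set f=λy, z=hλ:
  y_{n+1} = y_n + z·[3/5·y_n + 2/5·y_{n+1}] ⇒ (1 − 2/5z)y_{n+1} = (1 + 3/5z)y_n
  ⇒ R(z) = (1 + 3/5z)/(1 − 2/5z).

Find x<0 with |R(x)|<1.
x=-1.46: |R|=0.0783
R=−1: 1+3/5x = −1+2/5x ⇒ -1/5x=2 ⇒ x=2/(-1/5)=-10.0000
Confirm numerically:
  x=-9.464: |R|=0.97760 <1
  x=-8.640: |R|=0.93896 <1
  x=-7.329: |R|=0.86413 <1
  x=-10.387: |R|=1.01502 >1
  x=-10.220: |R|=1.00865 >1
Interval (-10.0000, 0).

left endpoint -10.0000.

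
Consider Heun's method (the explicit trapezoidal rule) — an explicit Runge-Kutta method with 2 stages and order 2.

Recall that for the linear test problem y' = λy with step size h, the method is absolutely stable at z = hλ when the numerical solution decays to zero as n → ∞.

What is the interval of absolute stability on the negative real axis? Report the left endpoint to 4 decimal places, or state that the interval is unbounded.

z∈(-2.0000,0).

Set f=λy, z=hλ:
  order 2, 2-stage ⇒ R(z)=1+z+z^2/2
  (e.g. R(-1.66)=0.71780, |R|=0.71780)

Solve |R(x)|<1 on ℝ⁻.
x=-1.66: |R|=0.7178
|R(-2.33)|=1.3845 |R(-2.15)|=1.1612 |R(-0.69)|=0.5481
Bisect:
  x_lo=-2.7046 |R|=1.9529  x_hi=-0.2240 |R|=0.8011
  mid=-1.46432 |R|=0.60780 →hi
  mid=-2.08449 |R|=1.08806 →lo
  mid=-1.77441 |R|=0.79985 →hi
  mid=-1.92945 |R|=0.93193 →hi
  mid=-2.00697 |R|=1.00699 →lo
  mid=-1.96821 |R|=0.96871 →hi
  mid=-1.98759 |R|=0.98766 →hi
  ...
  [-2.00000,-1.99985] ⇒ x*=-2.0000
Stable set (-2.0000, 0).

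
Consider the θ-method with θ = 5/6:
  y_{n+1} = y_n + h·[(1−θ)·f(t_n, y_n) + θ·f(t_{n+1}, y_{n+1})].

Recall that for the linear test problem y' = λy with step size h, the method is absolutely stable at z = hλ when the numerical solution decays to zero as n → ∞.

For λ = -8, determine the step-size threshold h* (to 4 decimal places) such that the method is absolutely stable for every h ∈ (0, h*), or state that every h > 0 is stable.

Test eqn y'=λy, z=hλ:
  y_{n+1} = y_n + z·[1/6·y_n + 5/6·y_{n+1}] ⇒ (1 − 5/6z)y_{n+1} = (1 + 1/6z)y_n
  ⇒ R(z) = (1 + 1/6z)/(1 − 5/6z).

Boundary: |R(x)|=1, x<0.
x=-1.2: |R|=0.4000
x=-2: |R|=0.2500
x=-10: |R|=0.0714
x=-100: |R|=0.1858
θ=5/6≥1/2 ⇒ |1+1/6x|<|1−5/6x| ∀x<0 ⇒ interval (−∞,0).

(−∞, 0) — no finite endpoint. Any h>0 works for λ=-8.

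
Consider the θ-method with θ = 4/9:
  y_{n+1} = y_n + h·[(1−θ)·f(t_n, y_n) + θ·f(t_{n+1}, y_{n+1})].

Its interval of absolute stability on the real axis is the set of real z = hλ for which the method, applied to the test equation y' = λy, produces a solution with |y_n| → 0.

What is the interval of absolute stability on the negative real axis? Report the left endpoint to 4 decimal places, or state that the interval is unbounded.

Set f=λy, z=hλ:
  y_{n+1} = y_n + z·[5/9·y_n + 4/9·y_{n+1}] ⇒ (1 − 4/9z)y_{n+1} = (1 + 5/9z)y_n
  Hence R(z) = (1 + 5/9z)/(1 − 4/9z).

Need |R(x)|<1, x<0.
x=-0.75: |R|=0.4375
R=−1: 1+5/9x = −1+4/9x ⇒ -1/9x=2 ⇒ x=2/(-1/9)=-18.0000
Confirm numerically:
  x=-16.548: |R|=0.98069 <1
  x=-16.070: |R|=0.97366 <1
  x=-13.797: |R|=0.93452 <1
  x=-18.505: |R|=1.00608 >1
  x=-18.104: |R|=1.00128 >1
  x=-18.100: |R|=1.00123 >1
Interval (-18.0000, 0).

z∈(-18.0000,0).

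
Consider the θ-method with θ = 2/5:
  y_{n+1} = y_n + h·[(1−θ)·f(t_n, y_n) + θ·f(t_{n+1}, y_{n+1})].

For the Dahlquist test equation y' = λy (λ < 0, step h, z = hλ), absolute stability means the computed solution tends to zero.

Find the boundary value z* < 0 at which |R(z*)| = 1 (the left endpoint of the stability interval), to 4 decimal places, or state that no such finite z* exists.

On y'=λy, z=hλ:
  y_{n+1} = y_n + z·[3/5·y_n + 2/5·y_{n+1}] ⇒ (1 − 2/5z)y_{n+1} = (1 + 3/5z)y_n
  ⇒ R(z) = (1 + 3/5z)/(1 − 2/5z).

Need |R(x)|<1, x<0.
x=-0.86: |R|=0.3601
R=−1: 1+3/5x = −1+2/5x ⇒ -1/5x=2 ⇒ x=2/(-1/5)=-10.0000
Confirm numerically:
  x=-7.714: |R|=0.88809 <1
  x=-6.359: |R|=0.79450 <1
  x=-4.455: |R|=0.60137 <1
  x=-10.208: |R|=1.00818 >1
  x=-10.172: |R|=1.00679 >1
  x=-10.091: |R|=1.00361 >1
Interval (-10.0000, 0).

left endpoint -10.0000.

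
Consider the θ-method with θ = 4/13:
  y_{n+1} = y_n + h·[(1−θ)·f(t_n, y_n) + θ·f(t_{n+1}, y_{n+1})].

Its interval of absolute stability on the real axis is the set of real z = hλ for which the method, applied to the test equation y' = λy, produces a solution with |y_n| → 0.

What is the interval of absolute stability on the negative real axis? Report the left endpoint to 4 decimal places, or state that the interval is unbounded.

z∈(-5.2000,0).

With y'=λy (z=hλ):
  y_{n+1} = y_n + z·[9/13·y_n + 4/13·y_{n+1}] ⇒ (1 − 4/13z)y_{n+1} = (1 + 9/13z)y_n
  so R(z) = (1 + 9/13z)/(1 − 4/13z).

Need |R(x)|<1, x<0.
x=-1.4: |R|=0.0215
R=−1: 1+9/13x = −1+4/13x ⇒ -5/13x=2 ⇒ x=2/(-5/13)=-5.2000
Confirm numerically:
  x=-4.971: |R|=0.96518 <1
  x=-4.266: |R|=0.84466 <1
  x=-4.135: |R|=0.81974 <1
  x=-2.378: |R|=0.37322 <1
  x=-5.563: |R|=1.05149 >1
  x=-5.507: |R|=1.04382 >1
  x=-5.467: |R|=1.03829 >1
Stable set (-5.2000, 0).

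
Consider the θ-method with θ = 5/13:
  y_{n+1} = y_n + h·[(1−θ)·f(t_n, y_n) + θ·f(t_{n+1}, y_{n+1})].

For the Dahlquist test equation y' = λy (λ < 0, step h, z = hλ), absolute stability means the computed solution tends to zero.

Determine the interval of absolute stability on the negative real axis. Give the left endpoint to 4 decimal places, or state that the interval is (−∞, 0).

With y'=λy (z=hλ):
  y_{n+1} = y_n + z·[8/13·y_n + 5/13·y_{n+1}] ⇒ (1 − 5/13z)y_{n+1} = (1 + 8/13z)y_n
  ⇒ R(z) = (1 + 8/13z)/(1 − 5/13z).

Need |R(x)|<1, x<0.
x=-1.62: |R|=0.0019
R=−1: 1+8/13x = −1+5/13x ⇒ -3/13x=2 ⇒ x=2/(-3/13)=-8.6667
Confirm numerically:
  x=-8.019: |R|=0.96341 <1
  x=-7.244: |R|=0.91329 <1
  x=-7.174: |R|=0.90837 <1
  x=-4.664: |R|=0.66938 <1
  x=-9.139: |R|=1.02414 >1
  x=-8.830: |R|=1.00857 >1
  x=-8.736: |R|=1.00367 >1
Interval (-8.6667, 0).

(-8.6667, 0).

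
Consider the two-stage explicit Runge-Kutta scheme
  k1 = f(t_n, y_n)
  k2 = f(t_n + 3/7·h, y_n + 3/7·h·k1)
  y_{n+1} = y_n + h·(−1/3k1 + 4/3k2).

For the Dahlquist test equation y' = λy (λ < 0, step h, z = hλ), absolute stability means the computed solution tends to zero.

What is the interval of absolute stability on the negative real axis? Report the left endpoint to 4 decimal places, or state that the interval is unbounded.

Set f=λy, z=hλ:
  k1=λy_n ⇒ h·k1=z·y_n;  k2=λ(1+3/7z)y_n ⇒ h·k2=z(1+3/7z)y_n
  y_{n+1}/y_n = 1 − 1/3z + 4/3z(1+3/7z) = 1 + z + 4/7z²
  Hence R(z) = 1 + z + 4/7z².

Solve |R(x)|<1 on ℝ⁻.
x=-0.74: |R|=0.5729
R=1: x+4/7x²=0 ⇒ x=−7/4=-1.7500; min R=1−1/(4·4/7)=0.5625>−1
Confirm numerically:
  x=-1.310: |R|=0.67063 <1
  x=-1.159: |R|=0.60859 <1
  x=-0.722: |R|=0.57588 <1
  x=-2.041: |R|=1.33939 >1
  x=-1.869: |R|=1.12709 >1
  x=-1.827: |R|=1.08039 >1
Stable set (-1.7500, 0).

(-1.7500, 0).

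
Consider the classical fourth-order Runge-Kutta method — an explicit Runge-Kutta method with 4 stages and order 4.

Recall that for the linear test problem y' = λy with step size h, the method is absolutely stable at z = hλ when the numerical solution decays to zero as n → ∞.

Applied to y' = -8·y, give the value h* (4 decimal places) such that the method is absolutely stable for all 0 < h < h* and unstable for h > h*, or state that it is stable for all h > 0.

(-2.7853,0); λ=-8 ⇒ h* = 0.3482.

Test eqn y'=λy, z=hλ:
  order 4, 4-stage ⇒ R(z)=1+z+z^2/2+z^3/6+z^4/24
  (e.g. R(-1.08)=0.34994, |R|=0.34994)

Solve |R(x)|<1 on ℝ⁻.
x=-1.08: |R|=0.3499
|R(-1.83)|=0.2903 |R(-0.78)|=0.4605 |R(-0.51)|=0.6008
Bisect:
  x_lo=-3.2360 |R|=1.9212  x_hi=-0.1850 |R|=0.8311
  mid=-1.71051 |R|=0.27499 →hi
  mid=-2.47328 |R|=0.62285 →hi
  mid=-2.85466 |R|=1.10972 →lo
  mid=-2.66397 |R|=0.83197 →hi
  mid=-2.75931 |R|=0.96153 →hi
  mid=-2.80699 |R|=1.03320 →lo
  mid=-2.78315 |R|=0.99677 →hi
  mid=-2.79507 |R|=1.01484 →lo
  ...
  [-2.78538,-2.78520] ⇒ x*=-2.7853
Stable set (-2.7853, 0).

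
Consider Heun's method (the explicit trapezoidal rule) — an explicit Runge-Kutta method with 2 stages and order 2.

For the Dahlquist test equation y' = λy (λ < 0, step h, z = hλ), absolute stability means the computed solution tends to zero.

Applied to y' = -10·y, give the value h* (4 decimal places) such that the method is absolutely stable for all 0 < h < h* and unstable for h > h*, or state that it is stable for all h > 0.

(-2.0000,0); λ=-10 ⇒ h* = 0.2000.

On y'=λy, z=hλ:
  order 2, 2-stage ⇒ R(z)=1+z+z^2/2
  (e.g. R(-0.34)=0.71780, |R|=0.71780)

Solve |R(x)|<1 on ℝ⁻.
x=-0.34: |R|=0.7178
|R(-2.19)|=1.2080 |R(-1.34)|=0.5578 |R(-1.07)|=0.5025
Bisect:
  x_lo=-2.7490 |R|=2.0295  x_hi=-0.1232 |R|=0.8844
  mid=-1.43611 |R|=0.59509 →hi
  mid=-2.09255 |R|=1.09684 →lo
  mid=-1.76433 |R|=0.79210 →hi
  mid=-1.92844 |R|=0.93100 →hi
  mid=-2.01050 |R|=1.01055 →lo
  mid=-1.96947 |R|=0.96993 →hi
  mid=-1.98998 |R|=0.99003 →hi
  mid=-2.00024 |R|=1.00024 →lo
  ...
  [-2.00008,-1.99992] ⇒ x*=-2.0000
Stable set (-2.0000, 0).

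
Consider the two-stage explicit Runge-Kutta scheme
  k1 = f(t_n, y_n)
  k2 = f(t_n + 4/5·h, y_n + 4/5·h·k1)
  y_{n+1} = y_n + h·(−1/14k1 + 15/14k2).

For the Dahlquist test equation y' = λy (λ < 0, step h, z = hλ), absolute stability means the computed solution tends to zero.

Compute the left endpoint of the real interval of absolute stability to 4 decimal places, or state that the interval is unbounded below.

z* = -1.1667.

With y'=λy (z=hλ):
  k1=λy_n ⇒ h·k1=z·y_n;  k2=λ(1+4/5z)y_n ⇒ h·k2=z(1+4/5z)y_n
  y_{n+1}/y_n = 1 − 1/14z + 15/14z(1+4/5z) = 1 + z + 6/7z²
  R(z) = 1 + z + 6/7z².

Solve |R(x)|<1 on ℝ⁻.
x=-0.75: |R|=0.7321
R=1: x+6/7x²=0 ⇒ x=−7/6=-1.1667; min R=1−1/(4·6/7)=0.7083>−1
Confirm numerically:
  x=-1.087: |R|=0.92577 <1
  x=-0.945: |R|=0.82045 <1
  x=-0.651: |R|=0.71226 <1
  x=-1.645: |R|=1.67445 >1
  x=-1.517: |R|=1.45553 >1
  x=-1.290: |R|=1.13637 >1
So |R|<1 on (-1.1667, 0).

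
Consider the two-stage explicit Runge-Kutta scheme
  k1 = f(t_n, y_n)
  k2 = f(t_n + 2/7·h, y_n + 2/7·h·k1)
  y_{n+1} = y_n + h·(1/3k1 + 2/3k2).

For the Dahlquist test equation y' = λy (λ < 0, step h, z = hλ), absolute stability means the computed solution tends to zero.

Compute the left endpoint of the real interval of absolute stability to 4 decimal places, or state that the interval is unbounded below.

z* = -5.2500.

On y'=λy, z=hλ:
  k1=λy_n ⇒ h·k1=z·y_n;  k2=λ(1+2/7z)y_n ⇒ h·k2=z(1+2/7z)y_n
  y_{n+1}/y_n = 1 + 1/3z + 2/3z(1+2/7z) = 1 + z + 4/21z²
  R(z) = 1 + z + 4/21z².

Solve |R(x)|<1 on ℝ⁻.
x=-1.09: |R|=0.1363
R=1: x+4/21x²=0 ⇒ x=−21/4=-5.2500; min R=1−1/(4·4/21)=-0.3125>−1
Confirm numerically:
  x=-4.466: |R|=0.33308 <1
  x=-3.644: |R|=0.11472 <1
  x=-3.386: |R|=0.20219 <1
  x=-2.834: |R|=0.30418 <1
  x=-5.807: |R|=1.61610 >1
  x=-5.636: |R|=1.41438 >1
  x=-5.329: |R|=1.08019 >1
Interval (-5.2500, 0).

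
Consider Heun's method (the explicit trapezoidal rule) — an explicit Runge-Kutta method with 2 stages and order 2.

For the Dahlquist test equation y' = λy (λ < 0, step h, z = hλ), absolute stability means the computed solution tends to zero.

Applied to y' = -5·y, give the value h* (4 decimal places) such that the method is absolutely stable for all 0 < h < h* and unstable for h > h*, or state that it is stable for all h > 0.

(-2.0000,0); λ=-5 ⇒ h* = 0.4000.

With y'=λy (z=hλ):
  order 2, 2-stage ⇒ R(z)=1+z+z^2/2
  (e.g. R(-0.76)=0.52880, |R|=0.52880)

Need |R(x)|<1, x<0.
x=-0.76: |R|=0.5288
|R(-1.82)|=0.8362 |R(-1.36)|=0.5648 |R(-0.87)|=0.5085
Bisect:
  x_lo=-2.7004 |R|=1.9457  x_hi=-0.3235 |R|=0.7288
  mid=-1.51196 |R|=0.63105 →hi
  mid=-2.10618 |R|=1.11181 →lo
  mid=-1.80907 |R|=0.82729 →hi
  mid=-1.95762 |R|=0.95852 →hi
  mid=-2.03190 |R|=1.03241 →lo
  mid=-1.99476 |R|=0.99477 →hi
  mid=-2.01333 |R|=1.01342 →lo
  mid=-2.00404 |R|=1.00405 →lo
  ...
  [-2.00013,-1.99998] ⇒ x*=-2.0000
Interval (-2.0000, 0).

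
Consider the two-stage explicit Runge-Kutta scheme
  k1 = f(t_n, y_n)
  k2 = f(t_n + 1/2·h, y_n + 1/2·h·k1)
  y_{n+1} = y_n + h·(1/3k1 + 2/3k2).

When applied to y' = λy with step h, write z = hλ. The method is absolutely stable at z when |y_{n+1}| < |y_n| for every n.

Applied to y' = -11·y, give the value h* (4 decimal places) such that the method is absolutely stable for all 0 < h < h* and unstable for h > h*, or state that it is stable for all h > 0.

On y'=λy, z=hλ:
  k1=λy_n ⇒ h·k1=z·y_n;  k2=λ(1+1/2z)y_n ⇒ h·k2=z(1+1/2z)y_n
  y_{n+1}/y_n = 1 + 1/3z + 2/3z(1+1/2z) = 1 + z + 1/3z²
  R(z) = 1 + z + 1/3z².

Need |R(x)|<1, x<0.
x=-0.67: |R|=0.4796
R=1: x+1/3x²=0 ⇒ x=−3=-3.0000; min R=1−1/(4·1/3)=0.2500>−1
Confirm numerically:
  x=-2.976: |R|=0.97619 <1
  x=-2.931: |R|=0.93259 <1
  x=-1.657: |R|=0.25822 <1
  x=-3.501: |R|=1.58467 >1
  x=-3.110: |R|=1.11403 >1
So |R|<1 on (-3.0000, 0).

(-3.0000,0); λ=-11 ⇒ h* = (3)/11 = 0.2727.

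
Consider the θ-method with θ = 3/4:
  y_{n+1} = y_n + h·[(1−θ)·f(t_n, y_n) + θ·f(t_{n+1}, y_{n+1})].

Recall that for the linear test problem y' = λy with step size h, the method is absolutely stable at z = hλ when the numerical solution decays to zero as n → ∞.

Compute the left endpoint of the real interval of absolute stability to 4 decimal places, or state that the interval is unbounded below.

unbounded; (−∞, 0).

On y'=λy, z=hλ:
  y_{n+1} = y_n + z·[1/4·y_n + 3/4·y_{n+1}] ⇒ (1 − 3/4z)y_{n+1} = (1 + 1/4z)y_n
  Hence R(z) = (1 + 1/4z)/(1 − 3/4z).

Boundary: |R(x)|=1, x<0.
x=-1.49: |R|=0.2963
x=-2: |R|=0.2000
x=-10: |R|=0.1765
x=-100: |R|=0.3158
θ=3/4≥1/2 ⇒ |1+1/4x|<|1−3/4x| ∀x<0 ⇒ unbounded interval.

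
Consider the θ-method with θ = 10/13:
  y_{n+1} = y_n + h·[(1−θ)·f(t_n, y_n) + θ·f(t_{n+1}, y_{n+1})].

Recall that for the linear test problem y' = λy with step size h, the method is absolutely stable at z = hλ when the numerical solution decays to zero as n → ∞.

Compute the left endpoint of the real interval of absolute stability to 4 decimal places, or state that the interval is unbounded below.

On y'=λy, z=hλ:
  y_{n+1} = y_n + z·[3/13·y_n + 10/13·y_{n+1}] ⇒ (1 − 10/13z)y_{n+1} = (1 + 3/13z)y_n
  so R(z) = (1 + 3/13z)/(1 − 10/13z).

Find x<0 with |R(x)|<1.
x=-0.47: |R|=0.6548
x=-2: |R|=0.2121
x=-10: |R|=0.1504
x=-100: |R|=0.2833
θ=10/13≥1/2 ⇒ |1+3/13x|<|1−10/13x| ∀x<0 ⇒ unbounded interval.

unbounded; (−∞, 0).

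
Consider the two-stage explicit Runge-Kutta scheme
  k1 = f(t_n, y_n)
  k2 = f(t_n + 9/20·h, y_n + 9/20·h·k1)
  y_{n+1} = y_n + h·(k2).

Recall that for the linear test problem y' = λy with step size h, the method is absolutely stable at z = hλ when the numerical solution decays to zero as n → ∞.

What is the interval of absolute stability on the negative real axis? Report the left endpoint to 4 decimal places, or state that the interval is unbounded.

(-2.2222, 0).

Test eqn y'=λy, z=hλ:
  k1=λy_n ⇒ h·k1=z·y_n;  k2=λ(1+9/20z)y_n ⇒ h·k2=z(1+9/20z)y_n
  y_{n+1}/y_n = 1 + z(1+9/20z) = 1 + z + 9/20z²
  so R(z) = 1 + z + 9/20z².

Find x<0 with |R(x)|<1.
x=-1.07: |R|=0.4452
R=1: x+9/20x²=0 ⇒ x=−20/9=-2.2222; min R=1−1/(4·9/20)=0.4444>−1
Confirm numerically:
  x=-1.944: |R|=0.75661 <1
  x=-1.695: |R|=0.59786 <1
  x=-1.634: |R|=0.56748 <1
  x=-1.021: |R|=0.44810 <1
  x=-2.658: |R|=1.52123 >1
  x=-2.319: |R|=1.10099 >1
Interval (-2.2222, 0).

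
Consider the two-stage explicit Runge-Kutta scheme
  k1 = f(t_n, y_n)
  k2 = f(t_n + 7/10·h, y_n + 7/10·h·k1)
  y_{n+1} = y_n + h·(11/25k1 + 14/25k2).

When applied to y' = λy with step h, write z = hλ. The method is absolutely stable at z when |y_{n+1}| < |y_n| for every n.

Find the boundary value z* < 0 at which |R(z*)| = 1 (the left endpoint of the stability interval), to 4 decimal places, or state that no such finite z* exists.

Set f=λy, z=hλ:
  k1=λy_n ⇒ h·k1=z·y_n;  k2=λ(1+7/10z)y_n ⇒ h·k2=z(1+7/10z)y_n
  y_{n+1}/y_n = 1 + 11/25z + 14/25z(1+7/10z) = 1 + z + 49/125z²
  ⇒ R(z) = 1 + z + 49/125z².

Need |R(x)|<1, x<0.
x=-0.47: |R|=0.6166
R=1: x+49/125x²=0 ⇒ x=−125/49=-2.5510; min R=1−1/(4·49/125)=0.3622>−1
Confirm numerically:
  x=-2.350: |R|=0.81482 <1
  x=-1.709: |R|=0.43591 <1
  x=-1.384: |R|=0.36686 <1
  x=-1.199: |R|=0.36454 <1
  x=-2.929: |R|=1.43398 >1
  x=-2.849: |R|=1.33279 >1
  x=-2.736: |R|=1.19839 >1
Interval (-2.5510, 0).

left endpoint -2.5510.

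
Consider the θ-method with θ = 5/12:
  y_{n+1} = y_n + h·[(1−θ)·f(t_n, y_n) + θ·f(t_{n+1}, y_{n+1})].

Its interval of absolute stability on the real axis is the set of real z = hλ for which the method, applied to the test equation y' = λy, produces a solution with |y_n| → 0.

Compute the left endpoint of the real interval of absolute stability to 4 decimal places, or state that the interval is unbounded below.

z* = -12.0000.

On y'=λy, z=hλ:
  y_{n+1} = y_n + z·[7/12·y_n + 5/12·y_{n+1}] ⇒ (1 − 5/12z)y_{n+1} = (1 + 7/12z)y_n
  Hence R(z) = (1 + 7/12z)/(1 − 5/12z).

Boundary: |R(x)|=1, x<0.
x=-0.53: |R|=0.5659
R=−1: 1+7/12x = −1+5/12x ⇒ -1/6x=2 ⇒ x=2/(-1/6)=-12.0000
Confirm numerically:
  x=-10.528: |R|=0.95446 <1
  x=-9.704: |R|=0.92412 <1
  x=-5.065: |R|=0.62840 <1
  x=-12.405: |R|=1.01094 >1
  x=-12.242: |R|=1.00661 >1
  x=-12.117: |R|=1.00322 >1
Interval (-12.0000, 0).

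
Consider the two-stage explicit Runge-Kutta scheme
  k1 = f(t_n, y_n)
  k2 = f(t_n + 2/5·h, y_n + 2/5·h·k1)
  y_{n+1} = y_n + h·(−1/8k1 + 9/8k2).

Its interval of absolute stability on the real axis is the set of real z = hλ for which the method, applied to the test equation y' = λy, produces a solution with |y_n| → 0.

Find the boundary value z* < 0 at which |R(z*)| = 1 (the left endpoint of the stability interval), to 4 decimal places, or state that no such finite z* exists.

z* = -2.2222.

With y'=λy (z=hλ):
  k1=λy_n ⇒ h·k1=z·y_n;  k2=λ(1+2/5z)y_n ⇒ h·k2=z(1+2/5z)y_n
  y_{n+1}/y_n = 1 − 1/8z + 9/8z(1+2/5z) = 1 + z + 9/20z²
  ⇒ R(z) = 1 + z + 9/20z².

Need |R(x)|<1, x<0.
x=-0.64: |R|=0.5443
R=1: x+9/20x²=0 ⇒ x=−20/9=-2.2222; min R=1−1/(4·9/20)=0.4444>−1
Confirm numerically:
  x=-2.174: |R|=0.95282 <1
  x=-1.546: |R|=0.52955 <1
  x=-1.386: |R|=0.47845 <1
  x=-1.198: |R|=0.44784 <1
  x=-2.772: |R|=1.68579 >1
  x=-2.610: |R|=1.45544 >1
  x=-2.281: |R|=1.06033 >1
Stable set (-2.2222, 0).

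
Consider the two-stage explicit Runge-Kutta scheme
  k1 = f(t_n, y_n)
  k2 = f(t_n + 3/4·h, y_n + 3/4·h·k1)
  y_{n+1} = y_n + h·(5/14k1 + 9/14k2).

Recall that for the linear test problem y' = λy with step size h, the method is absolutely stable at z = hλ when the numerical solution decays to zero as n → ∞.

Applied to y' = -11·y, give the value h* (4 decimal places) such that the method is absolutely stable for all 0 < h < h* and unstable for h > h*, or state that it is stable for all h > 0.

Set f=λy, z=hλ:
  k1=λy_n ⇒ h·k1=z·y_n;  k2=λ(1+3/4z)y_n ⇒ h·k2=z(1+3/4z)y_n
  y_{n+1}/y_n = 1 + 5/14z + 9/14z(1+3/4z) = 1 + z + 27/56z²
  so R(z) = 1 + z + 27/56z².

Solve |R(x)|<1 on ℝ⁻.
x=-1.15: |R|=0.4876
R=1: x+27/56x²=0 ⇒ x=−56/27=-2.0741; min R=1−1/(4·27/56)=0.4815>−1
Confirm numerically:
  x=-1.777: |R|=0.74548 <1
  x=-1.721: |R|=0.70703 <1
  x=-1.255: |R|=0.50439 <1
  x=-1.201: |R|=0.49444 <1
  x=-2.514: |R|=1.53324 >1
  x=-2.116: |R|=1.04277 >1
Interval (-2.0741, 0).

(-2.0741,0); λ=-11 ⇒ h* = (56/27)/11 = 0.1886.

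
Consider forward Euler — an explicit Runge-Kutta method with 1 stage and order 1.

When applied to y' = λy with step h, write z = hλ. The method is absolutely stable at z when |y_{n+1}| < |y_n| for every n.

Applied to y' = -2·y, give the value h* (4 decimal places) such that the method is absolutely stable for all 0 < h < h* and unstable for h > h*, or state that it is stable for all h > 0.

(-2.0000,0); λ=-2 ⇒ h* = 1.0000.

With y'=λy (z=hλ):
  order 1, 1-stage ⇒ R(z)=1+z
  (e.g. R(-0.62)=0.38000, |R|=0.38000)

Boundary: |R(x)|=1, x<0.
x=-0.62: |R|=0.3800
|R(-1.92)|=0.9200 |R(-1.87)|=0.8700 |R(-1.46)|=0.4600
Bisect:
  x_lo=-2.7760 |R|=1.7760  x_hi=-0.1992 |R|=0.8008
  mid=-1.48759 |R|=0.48759 →hi
  mid=-2.13178 |R|=1.13178 →lo
  mid=-1.80969 |R|=0.80969 →hi
  mid=-1.97074 |R|=0.97074 →hi
  mid=-2.05126 |R|=1.05126 →lo
  mid=-2.01100 |R|=1.01100 →lo
  mid=-1.99087 |R|=0.99087 →hi
  ...
  [-2.00015,-1.99999] ⇒ x*=-2.0000
Stable set (-2.0000, 0).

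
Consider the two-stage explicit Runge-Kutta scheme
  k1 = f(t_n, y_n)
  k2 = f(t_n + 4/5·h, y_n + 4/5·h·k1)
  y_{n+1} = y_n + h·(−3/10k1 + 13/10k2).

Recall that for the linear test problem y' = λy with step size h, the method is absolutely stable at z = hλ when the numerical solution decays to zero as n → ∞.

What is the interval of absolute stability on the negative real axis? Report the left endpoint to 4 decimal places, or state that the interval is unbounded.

On y'=λy, z=hλ:
  k1=λy_n ⇒ h·k1=z·y_n;  k2=λ(1+4/5z)y_n ⇒ h·k2=z(1+4/5z)y_n
  y_{n+1}/y_n = 1 − 3/10z + 13/10z(1+4/5z) = 1 + z + 26/25z²
  ⇒ R(z) = 1 + z + 26/25z².

Boundary: |R(x)|=1, x<0.
x=-0.56: |R|=0.7661
R=1: x+26/25x²=0 ⇒ x=−25/26=-0.9615; min R=1−1/(4·26/25)=0.7596>−1
Confirm numerically:
  x=-0.840: |R|=0.89382 <1
  x=-0.702: |R|=0.81052 <1
  x=-0.622: |R|=0.78036 <1
  x=-0.506: |R|=0.76028 <1
  x=-1.470: |R|=1.77734 >1
  x=-1.408: |R|=1.65376 >1
  x=-1.275: |R|=1.41565 >1
Stable set (-0.9615, 0).

(-0.9615, 0).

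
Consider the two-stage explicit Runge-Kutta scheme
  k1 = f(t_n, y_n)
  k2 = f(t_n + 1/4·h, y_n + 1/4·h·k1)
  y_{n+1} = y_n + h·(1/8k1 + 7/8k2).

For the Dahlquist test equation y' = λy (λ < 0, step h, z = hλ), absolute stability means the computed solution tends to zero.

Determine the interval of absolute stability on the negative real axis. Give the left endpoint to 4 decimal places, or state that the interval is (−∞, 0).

z∈(-4.5714,0).

Test eqn y'=λy, z=hλ:
  k1=λy_n ⇒ h·k1=z·y_n;  k2=λ(1+1/4z)y_n ⇒ h·k2=z(1+1/4z)y_n
  y_{n+1}/y_n = 1 + 1/8z + 7/8z(1+1/4z) = 1 + z + 7/32z²
  Hence R(z) = 1 + z + 7/32z².

Need |R(x)|<1, x<0.
x=-0.46: |R|=0.5863
R=1: x+7/32x²=0 ⇒ x=−32/7=-4.5714; min R=1−1/(4·7/32)=-0.1429>−1
Confirm numerically:
  x=-3.984: |R|=0.48806 <1
  x=-3.199: |R|=0.03960 <1
  x=-2.519: |R|=0.13095 <1
  x=-1.845: |R|=0.10037 <1
  x=-5.152: |R|=1.65430 >1
  x=-5.121: |R|=1.61564 >1
  x=-4.822: |R|=1.26431 >1
So |R|<1 on (-4.5714, 0).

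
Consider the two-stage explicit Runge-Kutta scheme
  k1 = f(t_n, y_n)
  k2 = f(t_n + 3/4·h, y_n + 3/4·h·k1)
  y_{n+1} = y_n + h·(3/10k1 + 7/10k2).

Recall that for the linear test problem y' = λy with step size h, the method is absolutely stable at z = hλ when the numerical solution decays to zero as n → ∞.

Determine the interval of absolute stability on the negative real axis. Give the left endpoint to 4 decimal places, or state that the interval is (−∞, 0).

z∈(-1.9048,0).

Test eqn y'=λy, z=hλ:
  k1=λy_n ⇒ h·k1=z·y_n;  k2=λ(1+3/4z)y_n ⇒ h·k2=z(1+3/4z)y_n
  y_{n+1}/y_n = 1 + 3/10z + 7/10z(1+3/4z) = 1 + z + 21/40z²
  ⇒ R(z) = 1 + z + 21/40z².

Find x<0 with |R(x)|<1.
x=-0.81: |R|=0.5345
R=1: x+21/40x²=0 ⇒ x=−40/21=-1.9048; min R=1−1/(4·21/40)=0.5238>−1
Confirm numerically:
  x=-1.808: |R|=0.90815 <1
  x=-1.416: |R|=0.63665 <1
  x=-1.042: |R|=0.52803 <1
  x=-1.004: |R|=0.52521 <1
  x=-2.357: |R|=1.55961 >1
  x=-2.124: |R|=1.24447 >1
  x=-2.083: |R|=1.19492 >1
Interval (-1.9048, 0).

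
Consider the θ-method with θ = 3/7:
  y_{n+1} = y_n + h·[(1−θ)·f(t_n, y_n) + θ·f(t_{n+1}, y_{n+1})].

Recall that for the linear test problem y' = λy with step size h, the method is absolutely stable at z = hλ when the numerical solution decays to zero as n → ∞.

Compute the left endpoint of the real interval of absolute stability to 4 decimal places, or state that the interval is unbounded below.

left endpoint -14.0000.

Test eqn y'=λy, z=hλ:
  y_{n+1} = y_n + z·[4/7·y_n + 3/7·y_{n+1}] ⇒ (1 − 3/7z)y_{n+1} = (1 + 4/7z)y_n
  so R(z) = (1 + 4/7z)/(1 − 3/7z).

Boundary: |R(x)|=1, x<0.
x=-1.79: |R|=0.0129
R=−1: 1+4/7x = −1+3/7x ⇒ -1/7x=2 ⇒ x=2/(-1/7)=-14.0000
Confirm numerically:
  x=-11.339: |R|=0.93512 <1
  x=-6.909: |R|=0.74426 <1
  x=-6.106: |R|=0.68821 <1
  x=-14.403: |R|=1.00803 >1
  x=-14.127: |R|=1.00257 >1
Interval (-14.0000, 0).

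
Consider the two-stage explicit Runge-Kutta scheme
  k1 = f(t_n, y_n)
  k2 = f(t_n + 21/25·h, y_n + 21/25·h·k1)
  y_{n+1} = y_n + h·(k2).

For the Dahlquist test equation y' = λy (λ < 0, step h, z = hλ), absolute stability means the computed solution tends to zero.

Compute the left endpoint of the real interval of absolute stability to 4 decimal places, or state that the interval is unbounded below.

On y'=λy, z=hλ:
  k1=λy_n ⇒ h·k1=z·y_n;  k2=λ(1+21/25z)y_n ⇒ h·k2=z(1+21/25z)y_n
  y_{n+1}/y_n = 1 + z(1+21/25z) = 1 + z + 21/25z²
  Hence R(z) = 1 + z + 21/25z².

Solve |R(x)|<1 on ℝ⁻.
x=-0.41: |R|=0.7312
R=1: x+21/25x²=0 ⇒ x=−25/21=-1.1905; min R=1−1/(4·21/25)=0.7024>−1
Confirm numerically:
  x=-1.045: |R|=0.87230 <1
  x=-1.028: |R|=0.85970 <1
  x=-0.793: |R|=0.73523 <1
  x=-0.754: |R|=0.72355 <1
  x=-1.520: |R|=1.42074 >1
  x=-1.265: |R|=1.07919 >1
Stable set (-1.1905, 0).

left endpoint -1.1905.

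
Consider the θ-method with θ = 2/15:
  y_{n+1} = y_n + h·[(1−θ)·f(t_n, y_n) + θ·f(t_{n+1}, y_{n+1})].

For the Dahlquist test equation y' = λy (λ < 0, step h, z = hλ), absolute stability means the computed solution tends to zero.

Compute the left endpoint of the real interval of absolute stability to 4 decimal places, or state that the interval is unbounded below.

z* = -2.7273.

On y'=λy, z=hλ:
  y_{n+1} = y_n + z·[13/15·y_n + 2/15·y_{n+1}] ⇒ (1 − 2/15z)y_{n+1} = (1 + 13/15z)y_n
  so R(z) = (1 + 13/15z)/(1 − 2/15z).

Solve |R(x)|<1 on ℝ⁻.
x=-1.29: |R|=0.1007
R=−1: 1+13/15x = −1+2/15x ⇒ -11/15x=2 ⇒ x=2/(-11/15)=-2.7273
Confirm numerically:
  x=-2.161: |R|=0.67762 <1
  x=-1.921: |R|=0.52930 <1
  x=-1.536: |R|=0.27490 <1
  x=-1.434: |R|=0.20383 <1
  x=-3.324: |R|=1.30322 >1
  x=-3.028: |R|=1.15710 >1
Stable set (-2.7273, 0).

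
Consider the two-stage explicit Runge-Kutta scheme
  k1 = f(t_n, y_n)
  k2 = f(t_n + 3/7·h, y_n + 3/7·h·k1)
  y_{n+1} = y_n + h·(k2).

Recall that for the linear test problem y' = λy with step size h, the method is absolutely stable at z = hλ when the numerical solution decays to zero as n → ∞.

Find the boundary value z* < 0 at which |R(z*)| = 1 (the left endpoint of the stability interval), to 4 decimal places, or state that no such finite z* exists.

z* = -2.3333.

With y'=λy (z=hλ):
  k1=λy_n ⇒ h·k1=z·y_n;  k2=λ(1+3/7z)y_n ⇒ h·k2=z(1+3/7z)y_n
  y_{n+1}/y_n = 1 + z(1+3/7z) = 1 + z + 3/7z²
  ⇒ R(z) = 1 + z + 3/7z².

Need |R(x)|<1, x<0.
x=-0.67: |R|=0.5224
R=1: x+3/7x²=0 ⇒ x=−7/3=-2.3333; min R=1−1/(4·3/7)=0.4167>−1
Confirm numerically:
  x=-2.122: |R|=0.80781 <1
  x=-1.892: |R|=0.64214 <1
  x=-1.549: |R|=0.47931 <1
  x=-1.198: |R|=0.41709 <1
  x=-2.883: |R|=1.67915 >1
  x=-2.877: |R|=1.67034 >1
  x=-2.614: |R|=1.31443 >1
Interval (-2.3333, 0).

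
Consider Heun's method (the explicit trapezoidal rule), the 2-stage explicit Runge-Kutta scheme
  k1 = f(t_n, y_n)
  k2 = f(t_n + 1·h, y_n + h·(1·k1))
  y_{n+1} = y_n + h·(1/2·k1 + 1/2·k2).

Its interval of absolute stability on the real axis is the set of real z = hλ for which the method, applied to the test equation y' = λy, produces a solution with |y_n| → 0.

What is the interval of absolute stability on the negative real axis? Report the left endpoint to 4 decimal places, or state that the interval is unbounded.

With y'=λy (z=hλ):
  order 2, 2-stage ⇒ R(z)=1+z+z^2/2
  (e.g. R(-0.89)=0.50605, |R|=0.50605)

Find x<0 with |R(x)|<1.
x=-0.89: |R|=0.5061
|R(-2.3)|=1.3450 |R(-1.75)|=0.7812 |R(-1.4)|=0.5800
Bisect:
  x_lo=-2.3968 |R|=1.4755  x_hi=-0.3142 |R|=0.7351
  mid=-1.35551 |R|=0.56319 →hi
  mid=-1.87615 |R|=0.88382 →hi
  mid=-2.13647 |R|=1.14578 →lo
  mid=-2.00631 |R|=1.00633 →lo
  mid=-1.94123 |R|=0.94296 →hi
  mid=-1.97377 |R|=0.97411 →hi
  mid=-1.99004 |R|=0.99009 →hi
  ...
  [-2.00008,-1.99995] ⇒ x*=-2.0000
So |R|<1 on (-2.0000, 0).

z∈(-2.0000,0).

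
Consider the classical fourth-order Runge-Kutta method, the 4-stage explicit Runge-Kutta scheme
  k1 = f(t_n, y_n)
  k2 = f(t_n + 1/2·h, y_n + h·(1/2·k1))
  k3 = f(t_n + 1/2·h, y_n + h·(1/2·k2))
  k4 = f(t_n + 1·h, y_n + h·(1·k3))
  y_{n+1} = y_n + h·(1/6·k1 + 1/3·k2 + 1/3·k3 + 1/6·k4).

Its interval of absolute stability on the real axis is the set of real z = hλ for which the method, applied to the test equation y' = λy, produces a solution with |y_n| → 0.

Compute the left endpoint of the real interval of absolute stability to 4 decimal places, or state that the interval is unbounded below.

left endpoint -2.7853.

On y'=λy, z=hλ:
  order 4, 4-stage ⇒ R(z)=1+z+z^2/2+z^3/6+z^4/24
  (e.g. R(-0.42)=0.65715, |R|=0.65715)

Solve |R(x)|<1 on ℝ⁻.
x=-0.42: |R|=0.6571
|R(-2.85)|=1.1020 |R(-1.64)|=0.2711 |R(-0.7)|=0.4978
Bisect:
  x_lo=-3.3628 |R|=2.2819  x_hi=-0.3666 |R|=0.6932
  mid=-1.86471 |R|=0.29699 →hi
  mid=-2.61378 |R|=0.77074 →hi
  mid=-2.98831 |R|=1.35180 →lo
  mid=-2.80105 |R|=1.02401 →lo
  mid=-2.70741 |R|=0.88879 →hi
  mid=-2.75423 |R|=0.95417 →hi
  mid=-2.77764 |R|=0.98852 →hi
  mid=-2.78934 |R|=1.00612 →lo
  ...
  [-2.78532,-2.78514] ⇒ x*=-2.7853
Interval (-2.7853, 0).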